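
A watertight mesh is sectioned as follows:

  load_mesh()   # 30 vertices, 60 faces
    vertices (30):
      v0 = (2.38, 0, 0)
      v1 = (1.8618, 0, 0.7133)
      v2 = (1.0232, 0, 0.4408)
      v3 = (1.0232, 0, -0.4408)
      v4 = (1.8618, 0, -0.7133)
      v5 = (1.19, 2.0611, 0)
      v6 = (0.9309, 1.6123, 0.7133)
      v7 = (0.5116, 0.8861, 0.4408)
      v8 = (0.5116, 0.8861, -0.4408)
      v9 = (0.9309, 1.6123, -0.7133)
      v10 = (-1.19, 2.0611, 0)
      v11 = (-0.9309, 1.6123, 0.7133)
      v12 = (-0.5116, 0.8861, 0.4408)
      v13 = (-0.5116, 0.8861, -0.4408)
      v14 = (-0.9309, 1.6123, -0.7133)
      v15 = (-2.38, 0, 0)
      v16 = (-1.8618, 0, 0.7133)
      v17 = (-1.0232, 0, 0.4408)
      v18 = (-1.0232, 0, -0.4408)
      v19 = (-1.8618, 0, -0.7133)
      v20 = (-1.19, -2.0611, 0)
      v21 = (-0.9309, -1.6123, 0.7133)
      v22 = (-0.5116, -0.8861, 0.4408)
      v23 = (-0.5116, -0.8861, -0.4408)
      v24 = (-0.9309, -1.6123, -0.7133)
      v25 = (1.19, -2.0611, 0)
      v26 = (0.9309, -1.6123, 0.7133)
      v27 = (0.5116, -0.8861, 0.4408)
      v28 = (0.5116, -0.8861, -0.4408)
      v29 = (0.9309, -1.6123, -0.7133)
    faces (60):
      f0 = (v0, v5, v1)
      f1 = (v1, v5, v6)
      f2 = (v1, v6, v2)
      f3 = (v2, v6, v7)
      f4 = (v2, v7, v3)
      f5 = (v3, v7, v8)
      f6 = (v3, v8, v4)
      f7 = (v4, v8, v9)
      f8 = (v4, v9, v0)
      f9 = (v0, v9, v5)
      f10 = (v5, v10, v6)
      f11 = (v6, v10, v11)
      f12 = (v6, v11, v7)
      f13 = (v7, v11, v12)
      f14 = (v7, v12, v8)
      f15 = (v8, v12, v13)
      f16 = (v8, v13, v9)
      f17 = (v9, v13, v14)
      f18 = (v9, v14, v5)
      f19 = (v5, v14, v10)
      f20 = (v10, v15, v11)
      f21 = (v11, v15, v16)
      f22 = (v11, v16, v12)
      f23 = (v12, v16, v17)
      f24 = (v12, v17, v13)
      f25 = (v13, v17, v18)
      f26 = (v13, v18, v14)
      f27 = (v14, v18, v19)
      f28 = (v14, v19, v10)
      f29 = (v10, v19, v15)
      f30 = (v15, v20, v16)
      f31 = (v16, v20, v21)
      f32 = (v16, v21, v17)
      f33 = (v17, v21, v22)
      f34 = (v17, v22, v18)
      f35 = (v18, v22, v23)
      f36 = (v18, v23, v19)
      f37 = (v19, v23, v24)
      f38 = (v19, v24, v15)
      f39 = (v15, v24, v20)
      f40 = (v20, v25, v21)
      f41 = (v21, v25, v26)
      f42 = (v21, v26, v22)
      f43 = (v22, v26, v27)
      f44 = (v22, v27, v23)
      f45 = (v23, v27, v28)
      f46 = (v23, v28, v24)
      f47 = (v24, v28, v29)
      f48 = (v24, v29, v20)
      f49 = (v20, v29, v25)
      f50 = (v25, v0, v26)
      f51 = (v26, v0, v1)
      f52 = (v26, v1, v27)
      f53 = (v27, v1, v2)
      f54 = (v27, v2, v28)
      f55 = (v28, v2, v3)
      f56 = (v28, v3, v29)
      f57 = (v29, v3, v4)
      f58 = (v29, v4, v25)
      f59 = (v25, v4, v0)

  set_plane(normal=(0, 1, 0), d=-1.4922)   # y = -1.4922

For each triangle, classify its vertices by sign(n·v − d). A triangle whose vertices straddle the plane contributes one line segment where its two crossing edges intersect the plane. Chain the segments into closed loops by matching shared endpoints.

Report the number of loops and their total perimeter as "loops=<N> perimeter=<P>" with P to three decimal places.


loops=1 perimeter=7.556

Straddling triangles (18 of 60):
  (v15,v20,v16) [+-+] → (-1.51846, -1.4922, 0)–(-1.37543, -1.4922, 0.196883)  len=0.2434
  (v16,v20,v21) [+--] → (-1.37543, -1.4922, 0.196883)–(-1.00024, -1.4922, 0.7133)  len=0.6383
  (v16,v21,v17) [+-+] → (-1.00024, -1.4922, 0.7133)–(-0.937775, -1.4922, 0.693002)  len=0.0657
  (v17,v21,v22) [+-+] → (-0.937775, -1.4922, 0.693002)–(-0.861556, -1.4922, 0.668234)  len=0.0801
  (v19,v23,v24) [++-] → (-0.861556, -1.4922, -0.668234)–(-1.00024, -1.4922, -0.7133)  len=0.1458
  (v19,v24,v15) [+-+] → (-1.00024, -1.4922, -0.7133)–(-1.03884, -1.4922, -0.660166)  len=0.0657
  (v15,v24,v20) [+--] → (-1.03884, -1.4922, -0.660166)–(-1.51846, -1.4922, 0)  len=0.8160
  (v21,v26,v22) [--+] → (0.692337, -1.4922, 0.668234)–(-0.861556, -1.4922, 0.668234)  len=1.5539
  (v22,v26,v27) [+-+] → (0.692337, -1.4922, 0.668234)–(0.861556, -1.4922, 0.668234)  len=0.1692
  (v23,v28,v24) [++-] → (-0.692337, -1.4922, -0.668234)–(-0.861556, -1.4922, -0.668234)  len=0.1692
  (v24,v28,v29) [-+-] → (-0.692337, -1.4922, -0.668234)–(0.861556, -1.4922, -0.668234)  len=1.5539
  (v25,v0,v26) [-+-] → (1.51846, -1.4922, 0)–(1.03884, -1.4922, 0.660166)  len=0.8160
  (v26,v0,v1) [-++] → (1.03884, -1.4922, 0.660166)–(1.00024, -1.4922, 0.7133)  len=0.0657
  (v26,v1,v27) [-++] → (1.00024, -1.4922, 0.7133)–(0.861556, -1.4922, 0.668234)  len=0.1458
  (v28,v3,v29) [++-] → (0.937775, -1.4922, -0.693002)–(0.861556, -1.4922, -0.668234)  len=0.0801
  (v29,v3,v4) [-++] → (0.937775, -1.4922, -0.693002)–(1.00024, -1.4922, -0.7133)  len=0.0657
  (v29,v4,v25) [-+-] → (1.00024, -1.4922, -0.7133)–(1.37543, -1.4922, -0.196883)  len=0.6383
  (v25,v4,v0) [-++] → (1.37543, -1.4922, -0.196883)–(1.51846, -1.4922, 0)  len=0.2434

Chained into 1 loop(s):
  loop 1: 18 segments, perimeter = 7.5562
Total perimeter = 7.556


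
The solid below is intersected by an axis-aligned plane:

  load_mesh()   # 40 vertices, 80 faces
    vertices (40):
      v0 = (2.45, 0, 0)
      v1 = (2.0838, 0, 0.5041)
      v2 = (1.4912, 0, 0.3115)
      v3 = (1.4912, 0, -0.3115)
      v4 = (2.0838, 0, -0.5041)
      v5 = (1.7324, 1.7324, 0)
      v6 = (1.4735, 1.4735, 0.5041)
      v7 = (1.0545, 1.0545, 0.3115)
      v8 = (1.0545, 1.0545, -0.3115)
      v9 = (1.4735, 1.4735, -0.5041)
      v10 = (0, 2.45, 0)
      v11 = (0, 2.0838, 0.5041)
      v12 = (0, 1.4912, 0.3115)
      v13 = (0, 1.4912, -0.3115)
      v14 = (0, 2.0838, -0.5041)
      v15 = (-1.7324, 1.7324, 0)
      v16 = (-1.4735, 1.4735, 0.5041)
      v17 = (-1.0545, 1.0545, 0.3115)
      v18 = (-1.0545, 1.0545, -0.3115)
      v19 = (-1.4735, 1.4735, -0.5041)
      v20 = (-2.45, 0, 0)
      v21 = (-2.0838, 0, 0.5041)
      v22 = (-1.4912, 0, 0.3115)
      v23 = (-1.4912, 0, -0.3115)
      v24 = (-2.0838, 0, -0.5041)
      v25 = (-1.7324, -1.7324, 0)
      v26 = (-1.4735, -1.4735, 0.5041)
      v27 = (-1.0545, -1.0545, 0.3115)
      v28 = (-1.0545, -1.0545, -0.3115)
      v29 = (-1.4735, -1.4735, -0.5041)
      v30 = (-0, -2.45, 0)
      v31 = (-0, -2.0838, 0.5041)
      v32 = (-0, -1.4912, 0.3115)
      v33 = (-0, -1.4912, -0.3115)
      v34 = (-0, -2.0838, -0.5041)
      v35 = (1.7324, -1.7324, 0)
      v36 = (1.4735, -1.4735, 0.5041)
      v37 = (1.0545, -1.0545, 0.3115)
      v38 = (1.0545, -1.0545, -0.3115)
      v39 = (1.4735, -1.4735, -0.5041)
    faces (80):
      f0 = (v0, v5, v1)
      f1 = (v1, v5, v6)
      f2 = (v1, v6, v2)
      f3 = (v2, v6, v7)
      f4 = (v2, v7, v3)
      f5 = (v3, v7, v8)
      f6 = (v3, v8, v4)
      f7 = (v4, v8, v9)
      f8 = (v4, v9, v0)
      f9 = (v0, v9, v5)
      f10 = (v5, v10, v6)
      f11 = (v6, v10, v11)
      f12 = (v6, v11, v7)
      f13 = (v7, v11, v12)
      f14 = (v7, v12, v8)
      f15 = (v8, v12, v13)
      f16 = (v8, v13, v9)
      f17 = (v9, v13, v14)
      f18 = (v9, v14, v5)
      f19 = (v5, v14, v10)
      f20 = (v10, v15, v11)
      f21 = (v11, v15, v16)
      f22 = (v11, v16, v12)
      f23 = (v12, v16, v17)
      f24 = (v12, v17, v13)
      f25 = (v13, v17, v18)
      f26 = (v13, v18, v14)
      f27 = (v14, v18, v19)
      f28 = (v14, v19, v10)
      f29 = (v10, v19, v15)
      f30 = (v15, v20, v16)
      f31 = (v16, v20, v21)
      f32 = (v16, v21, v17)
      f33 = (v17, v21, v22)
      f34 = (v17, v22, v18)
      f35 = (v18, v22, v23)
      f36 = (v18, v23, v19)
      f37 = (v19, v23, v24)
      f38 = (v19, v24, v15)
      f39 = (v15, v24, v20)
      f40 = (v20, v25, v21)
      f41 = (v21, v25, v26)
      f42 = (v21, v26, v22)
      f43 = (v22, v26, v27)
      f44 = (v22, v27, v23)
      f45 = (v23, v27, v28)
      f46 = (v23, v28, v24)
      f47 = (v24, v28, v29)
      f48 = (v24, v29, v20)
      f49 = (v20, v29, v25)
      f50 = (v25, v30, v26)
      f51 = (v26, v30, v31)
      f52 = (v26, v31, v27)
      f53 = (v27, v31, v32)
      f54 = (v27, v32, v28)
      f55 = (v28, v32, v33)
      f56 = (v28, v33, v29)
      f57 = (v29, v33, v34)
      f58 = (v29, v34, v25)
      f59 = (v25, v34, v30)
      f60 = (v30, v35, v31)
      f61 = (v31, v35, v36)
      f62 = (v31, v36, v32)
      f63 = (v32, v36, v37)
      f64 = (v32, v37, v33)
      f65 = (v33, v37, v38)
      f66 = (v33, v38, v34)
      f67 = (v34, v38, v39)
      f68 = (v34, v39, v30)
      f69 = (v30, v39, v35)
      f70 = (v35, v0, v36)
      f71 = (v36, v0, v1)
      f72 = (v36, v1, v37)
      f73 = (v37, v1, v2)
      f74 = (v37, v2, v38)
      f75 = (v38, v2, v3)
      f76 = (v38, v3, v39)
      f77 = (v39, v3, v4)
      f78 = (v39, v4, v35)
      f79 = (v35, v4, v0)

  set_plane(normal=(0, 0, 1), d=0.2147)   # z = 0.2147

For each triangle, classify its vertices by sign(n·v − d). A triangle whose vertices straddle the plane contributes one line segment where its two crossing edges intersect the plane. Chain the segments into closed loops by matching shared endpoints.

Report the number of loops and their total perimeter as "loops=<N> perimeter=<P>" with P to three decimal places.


Straddling triangles (32 of 80):
  (v0,v5,v1) [--+] → (1.88206, 0.994558, 0.2147)–(2.29403, 0, 0.2147)  len=1.0765
  (v1,v5,v6) [+-+] → (1.88206, 0.994558, 0.2147)–(1.62213, 1.62213, 0.2147)  len=0.6793
  (v2,v7,v3) [++-] → (1.12235, 0.890655, 0.2147)–(1.4912, 0, 0.2147)  len=0.9640
  (v3,v7,v8) [-+-] → (1.12235, 0.890655, 0.2147)–(1.0545, 1.0545, 0.2147)  len=0.1773
  (v5,v10,v6) [--+] → (0.627575, 2.0341, 0.2147)–(1.62213, 1.62213, 0.2147)  len=1.0765
  (v6,v10,v11) [+-+] → (0.627575, 2.0341, 0.2147)–(0, 2.29403, 0.2147)  len=0.6793
  (v7,v12,v8) [++-] → (0.163845, 1.42335, 0.2147)–(1.0545, 1.0545, 0.2147)  len=0.9640
  (v8,v12,v13) [-+-] → (0.163845, 1.42335, 0.2147)–(0, 1.4912, 0.2147)  len=0.1773
  (v10,v15,v11) [--+] → (-0.994558, 1.88206, 0.2147)–(0, 2.29403, 0.2147)  len=1.0765
  (v11,v15,v16) [+-+] → (-0.994558, 1.88206, 0.2147)–(-1.62213, 1.62213, 0.2147)  len=0.6793
  (v12,v17,v13) [++-] → (-0.890655, 1.12235, 0.2147)–(0, 1.4912, 0.2147)  len=0.9640
  (v13,v17,v18) [-+-] → (-0.890655, 1.12235, 0.2147)–(-1.0545, 1.0545, 0.2147)  len=0.1773
  (v15,v20,v16) [--+] → (-2.0341, 0.627575, 0.2147)–(-1.62213, 1.62213, 0.2147)  len=1.0765
  (v16,v20,v21) [+-+] → (-2.0341, 0.627575, 0.2147)–(-2.29403, 0, 0.2147)  len=0.6793
  (v17,v22,v18) [++-] → (-1.42335, 0.163845, 0.2147)–(-1.0545, 1.0545, 0.2147)  len=0.9640
  (v18,v22,v23) [-+-] → (-1.42335, 0.163845, 0.2147)–(-1.4912, 0, 0.2147)  len=0.1773
  (v20,v25,v21) [--+] → (-1.88206, -0.994558, 0.2147)–(-2.29403, 0, 0.2147)  len=1.0765
  (v21,v25,v26) [+-+] → (-1.88206, -0.994558, 0.2147)–(-1.62213, -1.62213, 0.2147)  len=0.6793
  (v22,v27,v23) [++-] → (-1.12235, -0.890655, 0.2147)–(-1.4912, 0, 0.2147)  len=0.9640
  (v23,v27,v28) [-+-] → (-1.12235, -0.890655, 0.2147)–(-1.0545, -1.0545, 0.2147)  len=0.1773
  (v25,v30,v26) [--+] → (-0.627575, -2.0341, 0.2147)–(-1.62213, -1.62213, 0.2147)  len=1.0765
  (v26,v30,v31) [+-+] → (-0.627575, -2.0341, 0.2147)–(0, -2.29403, 0.2147)  len=0.6793
  (v27,v32,v28) [++-] → (-0.163845, -1.42335, 0.2147)–(-1.0545, -1.0545, 0.2147)  len=0.9640
  (v28,v32,v33) [-+-] → (-0.163845, -1.42335, 0.2147)–(0, -1.4912, 0.2147)  len=0.1773
  (v30,v35,v31) [--+] → (0.994558, -1.88206, 0.2147)–(0, -2.29403, 0.2147)  len=1.0765
  (v31,v35,v36) [+-+] → (0.994558, -1.88206, 0.2147)–(1.62213, -1.62213, 0.2147)  len=0.6793
  (v32,v37,v33) [++-] → (0.890655, -1.12235, 0.2147)–(0, -1.4912, 0.2147)  len=0.9640
  (v33,v37,v38) [-+-] → (0.890655, -1.12235, 0.2147)–(1.0545, -1.0545, 0.2147)  len=0.1773
  (v35,v0,v36) [--+] → (2.0341, -0.627575, 0.2147)–(1.62213, -1.62213, 0.2147)  len=1.0765
  (v36,v0,v1) [+-+] → (2.0341, -0.627575, 0.2147)–(2.29403, 0, 0.2147)  len=0.6793
  (v37,v2,v38) [++-] → (1.42335, -0.163845, 0.2147)–(1.0545, -1.0545, 0.2147)  len=0.9640
  (v38,v2,v3) [-+-] → (1.42335, -0.163845, 0.2147)–(1.4912, 0, 0.2147)  len=0.1773

Chained into 2 loop(s):
  loop 1: 16 segments, perimeter = 14.0462
  loop 2: 16 segments, perimeter = 9.1308
Total perimeter = 23.177

loops=2 perimeter=23.177


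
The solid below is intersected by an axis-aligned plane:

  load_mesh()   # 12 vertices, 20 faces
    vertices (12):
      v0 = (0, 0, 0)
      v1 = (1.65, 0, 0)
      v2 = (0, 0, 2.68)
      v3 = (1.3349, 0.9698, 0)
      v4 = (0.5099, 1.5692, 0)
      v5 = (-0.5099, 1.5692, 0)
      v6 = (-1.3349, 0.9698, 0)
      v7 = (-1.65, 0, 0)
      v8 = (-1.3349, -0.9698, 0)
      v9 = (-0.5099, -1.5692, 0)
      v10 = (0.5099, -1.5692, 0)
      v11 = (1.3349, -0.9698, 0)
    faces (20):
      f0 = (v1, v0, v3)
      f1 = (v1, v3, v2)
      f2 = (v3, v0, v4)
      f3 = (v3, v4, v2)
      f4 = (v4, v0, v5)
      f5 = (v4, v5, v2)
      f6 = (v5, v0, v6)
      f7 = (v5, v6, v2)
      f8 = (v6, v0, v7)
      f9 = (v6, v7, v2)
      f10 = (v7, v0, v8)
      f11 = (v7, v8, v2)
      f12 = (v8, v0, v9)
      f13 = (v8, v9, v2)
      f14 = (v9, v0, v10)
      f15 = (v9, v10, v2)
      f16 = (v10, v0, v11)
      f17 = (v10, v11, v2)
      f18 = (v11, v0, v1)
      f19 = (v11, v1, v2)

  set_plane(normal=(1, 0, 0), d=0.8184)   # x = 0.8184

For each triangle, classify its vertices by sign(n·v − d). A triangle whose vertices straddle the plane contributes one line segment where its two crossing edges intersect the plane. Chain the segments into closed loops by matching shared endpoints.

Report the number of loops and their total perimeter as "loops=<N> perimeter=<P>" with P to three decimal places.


loops=1 perimeter=6.595

Straddling triangles (8 of 20):
  (v1,v0,v3) [+-+] → (0.8184, 0, 0)–(0.8184, 0.594565, 0)  len=0.5946
  (v1,v3,v2) [++-] → (0.8184, 0.594565, 1.03695)–(0.8184, 0, 1.35072)  len=0.6723
  (v3,v0,v4) [+--] → (0.8184, 0.594565, 0)–(0.8184, 1.34506, 0)  len=0.7505
  (v3,v4,v2) [+--] → (0.8184, 1.34506, 0)–(0.8184, 0.594565, 1.03695)  len=1.2800
  (v10,v0,v11) [--+] → (0.8184, -0.594565, 0)–(0.8184, -1.34506, 0)  len=0.7505
  (v10,v11,v2) [-+-] → (0.8184, -1.34506, 0)–(0.8184, -0.594565, 1.03695)  len=1.2800
  (v11,v0,v1) [+-+] → (0.8184, -0.594565, 0)–(0.8184, 0, 0)  len=0.5946
  (v11,v1,v2) [++-] → (0.8184, 0, 1.35072)–(0.8184, -0.594565, 1.03695)  len=0.6723

Chained into 1 loop(s):
  loop 1: 8 segments, perimeter = 6.5948
Total perimeter = 6.595


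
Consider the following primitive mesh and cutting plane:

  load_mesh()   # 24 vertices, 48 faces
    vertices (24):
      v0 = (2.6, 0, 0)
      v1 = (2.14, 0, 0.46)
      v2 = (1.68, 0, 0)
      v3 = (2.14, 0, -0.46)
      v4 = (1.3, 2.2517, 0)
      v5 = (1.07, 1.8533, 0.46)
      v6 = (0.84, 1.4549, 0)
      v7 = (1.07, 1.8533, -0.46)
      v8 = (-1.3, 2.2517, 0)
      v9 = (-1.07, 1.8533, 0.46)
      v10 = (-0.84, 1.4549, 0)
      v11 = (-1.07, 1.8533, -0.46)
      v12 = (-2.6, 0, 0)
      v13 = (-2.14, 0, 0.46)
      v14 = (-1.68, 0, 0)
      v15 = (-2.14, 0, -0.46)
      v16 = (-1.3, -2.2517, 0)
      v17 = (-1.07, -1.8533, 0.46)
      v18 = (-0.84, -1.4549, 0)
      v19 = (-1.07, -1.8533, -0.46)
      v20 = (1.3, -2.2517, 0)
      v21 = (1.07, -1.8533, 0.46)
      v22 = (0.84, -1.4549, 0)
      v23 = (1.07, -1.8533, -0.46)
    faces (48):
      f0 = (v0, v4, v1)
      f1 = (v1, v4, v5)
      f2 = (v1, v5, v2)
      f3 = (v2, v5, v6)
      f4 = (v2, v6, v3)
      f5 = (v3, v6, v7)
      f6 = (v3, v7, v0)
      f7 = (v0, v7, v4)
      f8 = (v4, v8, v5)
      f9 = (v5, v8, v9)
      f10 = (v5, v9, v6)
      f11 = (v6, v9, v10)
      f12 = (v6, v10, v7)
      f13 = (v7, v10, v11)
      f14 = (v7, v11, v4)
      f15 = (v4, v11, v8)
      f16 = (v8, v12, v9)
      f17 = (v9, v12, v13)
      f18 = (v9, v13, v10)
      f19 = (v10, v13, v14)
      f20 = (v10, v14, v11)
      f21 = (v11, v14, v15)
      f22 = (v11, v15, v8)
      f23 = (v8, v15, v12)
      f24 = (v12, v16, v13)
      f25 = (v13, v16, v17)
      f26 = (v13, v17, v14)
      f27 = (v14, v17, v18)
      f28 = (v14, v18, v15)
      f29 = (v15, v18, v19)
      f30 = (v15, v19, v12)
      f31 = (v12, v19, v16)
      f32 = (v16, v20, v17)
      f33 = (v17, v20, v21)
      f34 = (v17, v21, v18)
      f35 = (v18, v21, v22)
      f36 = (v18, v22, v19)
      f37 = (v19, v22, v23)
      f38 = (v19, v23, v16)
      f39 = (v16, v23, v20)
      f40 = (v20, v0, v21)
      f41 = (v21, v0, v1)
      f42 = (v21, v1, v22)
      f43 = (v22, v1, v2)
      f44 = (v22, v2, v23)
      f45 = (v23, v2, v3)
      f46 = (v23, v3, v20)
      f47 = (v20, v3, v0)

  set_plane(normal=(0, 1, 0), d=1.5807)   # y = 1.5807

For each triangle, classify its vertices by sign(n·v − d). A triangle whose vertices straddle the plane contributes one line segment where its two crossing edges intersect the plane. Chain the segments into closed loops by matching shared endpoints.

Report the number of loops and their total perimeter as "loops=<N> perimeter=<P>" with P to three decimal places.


loops=1 perimeter=8.033

Straddling triangles (18 of 48):
  (v0,v4,v1) [-+-] → (1.6874, 1.5807, 0)–(1.55032, 1.5807, 0.137079)  len=0.1939
  (v1,v4,v5) [-++] → (1.55032, 1.5807, 0.137079)–(1.22739, 1.5807, 0.46)  len=0.4567
  (v1,v5,v2) [-+-] → (1.22739, 1.5807, 0.46)–(1.15972, 1.5807, 0.392339)  len=0.0957
  (v2,v5,v6) [-+-] → (1.15972, 1.5807, 0.392339)–(0.912626, 1.5807, 0.145251)  len=0.3494
  (v3,v6,v7) [--+] → (0.912626, 1.5807, -0.145251)–(1.22739, 1.5807, -0.46)  len=0.4451
  (v3,v7,v0) [-+-] → (1.22739, 1.5807, -0.46)–(1.29505, 1.5807, -0.392339)  len=0.0957
  (v0,v7,v4) [-++] → (1.29505, 1.5807, -0.392339)–(1.6874, 1.5807, 0)  len=0.5549
  (v5,v9,v6) [++-] → (0.236893, 1.5807, 0.145251)–(0.912626, 1.5807, 0.145251)  len=0.6757
  (v6,v9,v10) [-+-] → (0.236893, 1.5807, 0.145251)–(-0.912626, 1.5807, 0.145251)  len=1.1495
  (v6,v10,v7) [--+] → (-0.236893, 1.5807, -0.145251)–(0.912626, 1.5807, -0.145251)  len=1.1495
  (v7,v10,v11) [+-+] → (-0.236893, 1.5807, -0.145251)–(-0.912626, 1.5807, -0.145251)  len=0.6757
  (v8,v12,v9) [+-+] → (-1.6874, 1.5807, 0)–(-1.29505, 1.5807, 0.392339)  len=0.5549
  (v9,v12,v13) [+--] → (-1.29505, 1.5807, 0.392339)–(-1.22739, 1.5807, 0.46)  len=0.0957
  (v9,v13,v10) [+--] → (-1.22739, 1.5807, 0.46)–(-0.912626, 1.5807, 0.145251)  len=0.4451
  (v10,v14,v11) [--+] → (-1.15972, 1.5807, -0.392339)–(-0.912626, 1.5807, -0.145251)  len=0.3494
  (v11,v14,v15) [+--] → (-1.15972, 1.5807, -0.392339)–(-1.22739, 1.5807, -0.46)  len=0.0957
  (v11,v15,v8) [+-+] → (-1.22739, 1.5807, -0.46)–(-1.55032, 1.5807, -0.137079)  len=0.4567
  (v8,v15,v12) [+--] → (-1.55032, 1.5807, -0.137079)–(-1.6874, 1.5807, 0)  len=0.1939

Chained into 1 loop(s):
  loop 1: 18 segments, perimeter = 8.0332
Total perimeter = 8.033


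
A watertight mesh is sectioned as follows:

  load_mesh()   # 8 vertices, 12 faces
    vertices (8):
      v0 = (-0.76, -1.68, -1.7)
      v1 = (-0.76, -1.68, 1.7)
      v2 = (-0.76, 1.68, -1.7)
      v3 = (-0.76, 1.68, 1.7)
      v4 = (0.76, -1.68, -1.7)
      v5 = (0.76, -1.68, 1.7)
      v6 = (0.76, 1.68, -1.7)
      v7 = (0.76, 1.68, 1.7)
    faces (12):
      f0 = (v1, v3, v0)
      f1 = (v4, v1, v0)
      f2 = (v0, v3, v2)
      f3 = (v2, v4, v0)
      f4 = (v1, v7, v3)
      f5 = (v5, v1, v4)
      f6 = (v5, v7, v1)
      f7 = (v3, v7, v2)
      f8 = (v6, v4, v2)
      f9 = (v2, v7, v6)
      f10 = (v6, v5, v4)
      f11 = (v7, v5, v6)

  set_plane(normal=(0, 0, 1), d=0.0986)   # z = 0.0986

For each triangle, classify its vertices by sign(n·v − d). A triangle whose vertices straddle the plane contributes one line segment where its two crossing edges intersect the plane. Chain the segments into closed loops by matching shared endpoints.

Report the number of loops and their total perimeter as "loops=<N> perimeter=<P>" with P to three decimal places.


Straddling triangles (8 of 12):
  (v1,v3,v0) [++-] → (-0.76, 0.09744, 0.0986)–(-0.76, -1.68, 0.0986)  len=1.7774
  (v4,v1,v0) [-+-] → (-0.04408, -1.68, 0.0986)–(-0.76, -1.68, 0.0986)  len=0.7159
  (v0,v3,v2) [-+-] → (-0.76, 0.09744, 0.0986)–(-0.76, 1.68, 0.0986)  len=1.5826
  (v5,v1,v4) [++-] → (-0.04408, -1.68, 0.0986)–(0.76, -1.68, 0.0986)  len=0.8041
  (v3,v7,v2) [++-] → (0.04408, 1.68, 0.0986)–(-0.76, 1.68, 0.0986)  len=0.8041
  (v2,v7,v6) [-+-] → (0.04408, 1.68, 0.0986)–(0.76, 1.68, 0.0986)  len=0.7159
  (v6,v5,v4) [-+-] → (0.76, -0.09744, 0.0986)–(0.76, -1.68, 0.0986)  len=1.5826
  (v7,v5,v6) [++-] → (0.76, -0.09744, 0.0986)–(0.76, 1.68, 0.0986)  len=1.7774

Chained into 1 loop(s):
  loop 1: 8 segments, perimeter = 9.7600
Total perimeter = 9.760

loops=1 perimeter=9.760


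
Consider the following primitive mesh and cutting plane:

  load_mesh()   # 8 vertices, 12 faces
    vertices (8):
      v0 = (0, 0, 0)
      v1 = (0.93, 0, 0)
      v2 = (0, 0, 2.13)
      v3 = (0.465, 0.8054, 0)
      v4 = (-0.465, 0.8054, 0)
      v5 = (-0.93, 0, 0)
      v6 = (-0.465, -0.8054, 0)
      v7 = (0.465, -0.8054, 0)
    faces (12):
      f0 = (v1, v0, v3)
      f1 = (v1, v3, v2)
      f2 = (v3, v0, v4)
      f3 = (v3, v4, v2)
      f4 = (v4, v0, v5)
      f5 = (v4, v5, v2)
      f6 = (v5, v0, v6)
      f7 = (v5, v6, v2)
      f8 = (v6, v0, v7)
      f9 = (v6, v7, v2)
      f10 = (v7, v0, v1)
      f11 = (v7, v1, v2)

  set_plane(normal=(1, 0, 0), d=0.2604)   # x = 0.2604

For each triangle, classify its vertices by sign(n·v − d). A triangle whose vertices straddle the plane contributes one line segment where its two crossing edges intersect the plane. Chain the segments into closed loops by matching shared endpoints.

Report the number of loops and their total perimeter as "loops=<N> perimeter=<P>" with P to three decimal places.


Straddling triangles (8 of 12):
  (v1,v0,v3) [+-+] → (0.2604, 0, 0)–(0.2604, 0.451024, 0)  len=0.4510
  (v1,v3,v2) [++-] → (0.2604, 0.451024, 0.9372)–(0.2604, 0, 1.5336)  len=0.7477
  (v3,v0,v4) [+--] → (0.2604, 0.451024, 0)–(0.2604, 0.8054, 0)  len=0.3544
  (v3,v4,v2) [+--] → (0.2604, 0.8054, 0)–(0.2604, 0.451024, 0.9372)  len=1.0020
  (v6,v0,v7) [--+] → (0.2604, -0.451024, 0)–(0.2604, -0.8054, 0)  len=0.3544
  (v6,v7,v2) [-+-] → (0.2604, -0.8054, 0)–(0.2604, -0.451024, 0.9372)  len=1.0020
  (v7,v0,v1) [+-+] → (0.2604, -0.451024, 0)–(0.2604, 0, 0)  len=0.4510
  (v7,v1,v2) [++-] → (0.2604, 0, 1.5336)–(0.2604, -0.451024, 0.9372)  len=0.7477

Chained into 1 loop(s):
  loop 1: 8 segments, perimeter = 5.1102
Total perimeter = 5.110

loops=1 perimeter=5.110


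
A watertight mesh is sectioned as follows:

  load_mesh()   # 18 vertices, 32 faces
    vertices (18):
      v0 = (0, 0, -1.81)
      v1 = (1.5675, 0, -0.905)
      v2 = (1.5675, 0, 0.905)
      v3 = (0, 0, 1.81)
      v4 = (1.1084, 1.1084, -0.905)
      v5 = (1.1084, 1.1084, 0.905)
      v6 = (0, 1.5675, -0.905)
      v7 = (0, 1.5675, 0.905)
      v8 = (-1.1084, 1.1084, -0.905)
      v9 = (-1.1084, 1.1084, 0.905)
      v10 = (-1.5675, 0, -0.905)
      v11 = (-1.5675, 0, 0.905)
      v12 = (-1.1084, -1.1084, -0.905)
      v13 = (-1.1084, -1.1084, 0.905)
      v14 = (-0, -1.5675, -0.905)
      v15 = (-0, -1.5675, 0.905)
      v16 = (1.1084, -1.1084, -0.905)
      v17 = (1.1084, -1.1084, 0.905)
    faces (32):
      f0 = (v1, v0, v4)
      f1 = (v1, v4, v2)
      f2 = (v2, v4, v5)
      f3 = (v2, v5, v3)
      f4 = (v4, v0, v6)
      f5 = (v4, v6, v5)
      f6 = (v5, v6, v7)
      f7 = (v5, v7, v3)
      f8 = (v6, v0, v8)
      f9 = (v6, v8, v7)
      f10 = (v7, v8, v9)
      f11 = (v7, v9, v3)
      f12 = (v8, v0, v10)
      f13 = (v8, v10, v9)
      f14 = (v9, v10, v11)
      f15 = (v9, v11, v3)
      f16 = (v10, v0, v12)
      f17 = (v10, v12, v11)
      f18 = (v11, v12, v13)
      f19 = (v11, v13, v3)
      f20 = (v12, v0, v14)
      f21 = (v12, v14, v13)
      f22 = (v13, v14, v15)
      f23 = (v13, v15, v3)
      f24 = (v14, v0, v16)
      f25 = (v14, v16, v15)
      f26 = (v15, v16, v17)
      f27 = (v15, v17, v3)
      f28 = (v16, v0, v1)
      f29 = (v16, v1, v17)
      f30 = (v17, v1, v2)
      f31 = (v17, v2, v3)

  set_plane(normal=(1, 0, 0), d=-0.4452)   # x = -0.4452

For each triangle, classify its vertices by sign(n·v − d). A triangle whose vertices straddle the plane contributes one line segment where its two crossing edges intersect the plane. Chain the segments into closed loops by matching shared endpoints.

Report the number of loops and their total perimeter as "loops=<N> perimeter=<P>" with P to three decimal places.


loops=1 perimeter=9.783

Straddling triangles (12 of 32):
  (v6,v0,v8) [++-] → (-0.4452, 0.4452, -1.4465)–(-0.4452, 1.3831, -0.905)  len=1.0830
  (v6,v8,v7) [+-+] → (-0.4452, 1.3831, -0.905)–(-0.4452, 1.3831, 0.177995)  len=1.0830
  (v7,v8,v9) [+--] → (-0.4452, 1.3831, 0.177995)–(-0.4452, 1.3831, 0.905)  len=0.7270
  (v7,v9,v3) [+-+] → (-0.4452, 1.3831, 0.905)–(-0.4452, 0.4452, 1.4465)  len=1.0830
  (v8,v0,v10) [-+-] → (-0.4452, 0.4452, -1.4465)–(-0.4452, 0, -1.55296)  len=0.4578
  (v9,v11,v3) [--+] → (-0.4452, 0, 1.55296)–(-0.4452, 0.4452, 1.4465)  len=0.4578
  (v10,v0,v12) [-+-] → (-0.4452, 0, -1.55296)–(-0.4452, -0.4452, -1.4465)  len=0.4578
  (v11,v13,v3) [--+] → (-0.4452, -0.4452, 1.4465)–(-0.4452, 0, 1.55296)  len=0.4578
  (v12,v0,v14) [-++] → (-0.4452, -0.4452, -1.4465)–(-0.4452, -1.3831, -0.905)  len=1.0830
  (v12,v14,v13) [-+-] → (-0.4452, -1.3831, -0.905)–(-0.4452, -1.3831, -0.177995)  len=0.7270
  (v13,v14,v15) [-++] → (-0.4452, -1.3831, -0.177995)–(-0.4452, -1.3831, 0.905)  len=1.0830
  (v13,v15,v3) [-++] → (-0.4452, -1.3831, 0.905)–(-0.4452, -0.4452, 1.4465)  len=1.0830

Chained into 1 loop(s):
  loop 1: 12 segments, perimeter = 9.7830
Total perimeter = 9.783


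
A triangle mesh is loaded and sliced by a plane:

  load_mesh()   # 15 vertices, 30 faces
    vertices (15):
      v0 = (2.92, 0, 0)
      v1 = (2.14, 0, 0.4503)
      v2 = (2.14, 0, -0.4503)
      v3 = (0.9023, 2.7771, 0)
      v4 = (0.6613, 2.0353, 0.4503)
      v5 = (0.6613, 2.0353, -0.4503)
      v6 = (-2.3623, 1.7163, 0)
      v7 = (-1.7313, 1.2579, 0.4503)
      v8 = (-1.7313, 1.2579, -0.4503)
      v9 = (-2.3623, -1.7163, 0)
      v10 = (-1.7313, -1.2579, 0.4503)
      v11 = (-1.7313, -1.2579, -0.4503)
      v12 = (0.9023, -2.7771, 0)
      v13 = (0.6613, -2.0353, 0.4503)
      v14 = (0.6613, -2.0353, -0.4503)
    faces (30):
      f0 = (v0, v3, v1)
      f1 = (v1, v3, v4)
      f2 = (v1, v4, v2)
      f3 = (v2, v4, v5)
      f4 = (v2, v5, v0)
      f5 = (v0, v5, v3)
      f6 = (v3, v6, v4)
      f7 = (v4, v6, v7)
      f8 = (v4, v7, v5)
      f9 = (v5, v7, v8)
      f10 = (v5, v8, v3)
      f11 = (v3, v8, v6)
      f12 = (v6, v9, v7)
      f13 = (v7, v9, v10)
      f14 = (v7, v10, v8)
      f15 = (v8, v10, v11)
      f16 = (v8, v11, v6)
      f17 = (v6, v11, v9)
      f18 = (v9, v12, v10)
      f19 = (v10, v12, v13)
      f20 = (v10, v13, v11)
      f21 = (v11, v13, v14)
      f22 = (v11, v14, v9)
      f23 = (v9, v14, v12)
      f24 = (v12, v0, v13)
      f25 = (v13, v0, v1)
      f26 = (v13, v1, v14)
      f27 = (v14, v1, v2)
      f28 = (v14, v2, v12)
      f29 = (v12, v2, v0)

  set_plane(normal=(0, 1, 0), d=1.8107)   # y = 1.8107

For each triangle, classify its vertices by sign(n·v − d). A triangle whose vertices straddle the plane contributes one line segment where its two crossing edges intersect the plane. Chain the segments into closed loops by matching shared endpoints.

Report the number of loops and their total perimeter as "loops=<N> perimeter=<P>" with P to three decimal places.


loops=2 perimeter=7.784

Straddling triangles (12 of 30):
  (v0,v3,v1) [-+-] → (1.60444, 1.8107, 0)–(1.33301, 1.8107, 0.156699)  len=0.3134
  (v1,v3,v4) [-++] → (1.33301, 1.8107, 0.156699)–(0.824478, 1.8107, 0.4503)  len=0.5872
  (v1,v4,v2) [-+-] → (0.824478, 1.8107, 0.4503)–(0.824478, 1.8107, 0.350917)  len=0.0994
  (v2,v4,v5) [-++] → (0.824478, 1.8107, 0.350917)–(0.824478, 1.8107, -0.4503)  len=0.8012
  (v2,v5,v0) [-+-] → (0.824478, 1.8107, -0.4503)–(0.910553, 1.8107, -0.400608)  len=0.0994
  (v0,v5,v3) [-++] → (0.910553, 1.8107, -0.400608)–(1.60444, 1.8107, 0)  len=0.8012
  (v3,v6,v4) [+-+] → (-2.07179, 1.8107, 0)–(-1.46754, 1.8107, 0.133255)  len=0.6188
  (v4,v6,v7) [+--] → (-1.46754, 1.8107, 0.133255)–(-0.0299503, 1.8107, 0.4503)  len=1.4721
  (v4,v7,v5) [+-+] → (-0.0299503, 1.8107, 0.4503)–(-0.0299503, 1.8107, -0.190106)  len=0.6404
  (v5,v7,v8) [+--] → (-0.0299503, 1.8107, -0.190106)–(-0.0299503, 1.8107, -0.4503)  len=0.2602
  (v5,v8,v3) [+-+] → (-0.0299503, 1.8107, -0.4503)–(-0.772997, 1.8107, -0.286447)  len=0.7609
  (v3,v8,v6) [+--] → (-0.772997, 1.8107, -0.286447)–(-2.07179, 1.8107, 0)  len=1.3300

Chained into 2 loop(s):
  loop 1: 6 segments, perimeter = 2.7018
  loop 2: 6 segments, perimeter = 5.0824
Total perimeter = 7.784


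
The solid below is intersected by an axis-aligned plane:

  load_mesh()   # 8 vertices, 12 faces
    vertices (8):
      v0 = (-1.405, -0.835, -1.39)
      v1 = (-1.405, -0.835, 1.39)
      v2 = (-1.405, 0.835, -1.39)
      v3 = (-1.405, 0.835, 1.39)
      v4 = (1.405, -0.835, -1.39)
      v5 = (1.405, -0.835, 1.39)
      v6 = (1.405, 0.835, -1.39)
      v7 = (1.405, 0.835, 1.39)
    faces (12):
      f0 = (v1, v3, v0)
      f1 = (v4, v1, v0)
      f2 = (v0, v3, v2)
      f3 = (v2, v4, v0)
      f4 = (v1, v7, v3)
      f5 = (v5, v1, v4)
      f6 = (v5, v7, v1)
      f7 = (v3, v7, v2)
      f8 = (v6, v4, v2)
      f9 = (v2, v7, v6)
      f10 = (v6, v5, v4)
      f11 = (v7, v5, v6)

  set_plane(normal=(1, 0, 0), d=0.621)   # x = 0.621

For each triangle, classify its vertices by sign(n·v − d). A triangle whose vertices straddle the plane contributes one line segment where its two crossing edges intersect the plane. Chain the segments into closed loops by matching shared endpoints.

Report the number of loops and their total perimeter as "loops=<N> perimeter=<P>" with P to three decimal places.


Straddling triangles (8 of 12):
  (v4,v1,v0) [+--] → (0.621, -0.835, -0.61437)–(0.621, -0.835, -1.39)  len=0.7756
  (v2,v4,v0) [-+-] → (0.621, -0.369064, -1.39)–(0.621, -0.835, -1.39)  len=0.4659
  (v1,v7,v3) [-+-] → (0.621, 0.369064, 1.39)–(0.621, 0.835, 1.39)  len=0.4659
  (v5,v1,v4) [+-+] → (0.621, -0.835, 1.39)–(0.621, -0.835, -0.61437)  len=2.0044
  (v5,v7,v1) [++-] → (0.621, 0.369064, 1.39)–(0.621, -0.835, 1.39)  len=1.2041
  (v3,v7,v2) [-+-] → (0.621, 0.835, 1.39)–(0.621, 0.835, 0.61437)  len=0.7756
  (v6,v4,v2) [++-] → (0.621, -0.369064, -1.39)–(0.621, 0.835, -1.39)  len=1.2041
  (v2,v7,v6) [-++] → (0.621, 0.835, 0.61437)–(0.621, 0.835, -1.39)  len=2.0044

Chained into 1 loop(s):
  loop 1: 8 segments, perimeter = 8.9000
Total perimeter = 8.900

loops=1 perimeter=8.900


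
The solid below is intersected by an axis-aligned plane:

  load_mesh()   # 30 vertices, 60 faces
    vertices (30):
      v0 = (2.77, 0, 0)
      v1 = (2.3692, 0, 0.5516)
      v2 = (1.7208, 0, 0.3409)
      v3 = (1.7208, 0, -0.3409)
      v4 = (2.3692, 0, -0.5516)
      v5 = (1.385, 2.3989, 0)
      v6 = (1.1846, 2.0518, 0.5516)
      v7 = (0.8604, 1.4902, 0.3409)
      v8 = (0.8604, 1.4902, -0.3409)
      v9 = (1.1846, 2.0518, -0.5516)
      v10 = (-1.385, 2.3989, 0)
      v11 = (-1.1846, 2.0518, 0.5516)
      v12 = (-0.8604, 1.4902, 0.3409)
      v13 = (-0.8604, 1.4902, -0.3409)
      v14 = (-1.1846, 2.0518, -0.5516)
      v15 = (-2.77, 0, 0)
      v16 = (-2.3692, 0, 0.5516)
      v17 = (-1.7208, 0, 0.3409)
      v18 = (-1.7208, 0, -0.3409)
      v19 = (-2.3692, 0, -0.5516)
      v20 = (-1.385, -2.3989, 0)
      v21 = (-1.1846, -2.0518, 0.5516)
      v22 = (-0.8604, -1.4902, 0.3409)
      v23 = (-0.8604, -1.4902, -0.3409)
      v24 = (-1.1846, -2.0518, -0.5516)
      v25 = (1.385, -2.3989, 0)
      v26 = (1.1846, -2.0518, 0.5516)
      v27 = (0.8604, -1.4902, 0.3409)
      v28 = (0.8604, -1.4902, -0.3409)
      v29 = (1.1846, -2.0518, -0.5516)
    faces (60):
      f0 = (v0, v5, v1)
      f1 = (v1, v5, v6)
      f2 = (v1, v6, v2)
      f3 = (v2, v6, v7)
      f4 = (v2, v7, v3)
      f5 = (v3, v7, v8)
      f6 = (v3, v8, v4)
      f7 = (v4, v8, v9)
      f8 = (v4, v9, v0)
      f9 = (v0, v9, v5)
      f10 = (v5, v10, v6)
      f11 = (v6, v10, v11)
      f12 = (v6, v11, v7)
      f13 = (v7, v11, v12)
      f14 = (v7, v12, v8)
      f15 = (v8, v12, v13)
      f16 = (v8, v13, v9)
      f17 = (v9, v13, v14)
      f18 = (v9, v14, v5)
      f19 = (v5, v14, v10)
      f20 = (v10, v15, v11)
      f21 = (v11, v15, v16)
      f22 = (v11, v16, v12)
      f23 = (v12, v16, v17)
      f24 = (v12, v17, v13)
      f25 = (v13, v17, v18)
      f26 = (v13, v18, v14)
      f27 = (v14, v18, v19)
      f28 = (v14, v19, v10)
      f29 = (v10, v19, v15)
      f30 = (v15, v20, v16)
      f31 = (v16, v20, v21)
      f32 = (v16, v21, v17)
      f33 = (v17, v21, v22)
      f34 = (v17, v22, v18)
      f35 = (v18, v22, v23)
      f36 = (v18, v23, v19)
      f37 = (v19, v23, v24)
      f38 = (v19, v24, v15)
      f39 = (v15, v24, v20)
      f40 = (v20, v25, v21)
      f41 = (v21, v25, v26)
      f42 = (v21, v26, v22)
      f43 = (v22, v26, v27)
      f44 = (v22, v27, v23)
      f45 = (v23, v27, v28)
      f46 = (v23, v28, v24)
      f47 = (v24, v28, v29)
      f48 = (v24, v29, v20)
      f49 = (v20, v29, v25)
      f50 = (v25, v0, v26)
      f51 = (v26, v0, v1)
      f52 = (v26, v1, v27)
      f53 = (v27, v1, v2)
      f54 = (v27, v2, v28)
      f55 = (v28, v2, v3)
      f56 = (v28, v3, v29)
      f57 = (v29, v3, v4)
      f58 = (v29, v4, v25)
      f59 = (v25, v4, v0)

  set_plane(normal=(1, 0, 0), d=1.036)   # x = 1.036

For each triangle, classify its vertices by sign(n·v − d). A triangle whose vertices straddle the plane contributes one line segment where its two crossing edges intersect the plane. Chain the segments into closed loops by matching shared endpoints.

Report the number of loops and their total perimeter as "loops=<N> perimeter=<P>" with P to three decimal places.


loops=2 perimeter=7.546

Straddling triangles (24 of 60):
  (v2,v6,v7) [++-] → (1.036, 1.79439, 0.455024)–(1.036, 1.18606, 0.3409)  len=0.6189
  (v2,v7,v3) [+-+] → (1.036, 1.18606, 0.3409)–(1.036, 1.18606, 0.201751)  len=0.1391
  (v3,v7,v8) [+--] → (1.036, 1.18606, 0.201751)–(1.036, 1.18606, -0.3409)  len=0.5427
  (v3,v8,v4) [+-+] → (1.036, 1.18606, -0.3409)–(1.036, 1.31676, -0.365422)  len=0.1330
  (v4,v8,v9) [+-+] → (1.036, 1.31676, -0.365422)–(1.036, 1.79439, -0.455024)  len=0.4860
  (v5,v10,v6) [+-+] → (1.036, 2.3989, 0)–(1.036, 2.07187, 0.519701)  len=0.6140
  (v6,v10,v11) [+--] → (1.036, 2.07187, 0.519701)–(1.036, 2.0518, 0.5516)  len=0.0377
  (v6,v11,v7) [+--] → (1.036, 2.0518, 0.5516)–(1.036, 1.79439, 0.455024)  len=0.2749
  (v8,v13,v9) [--+] → (1.036, 2.01099, -0.536289)–(1.036, 1.79439, -0.455024)  len=0.2313
  (v9,v13,v14) [+--] → (1.036, 2.01099, -0.536289)–(1.036, 2.0518, -0.5516)  len=0.0436
  (v9,v14,v5) [+-+] → (1.036, 2.0518, -0.5516)–(1.036, 2.35176, -0.0749177)  len=0.5632
  (v5,v14,v10) [+--] → (1.036, 2.35176, -0.0749177)–(1.036, 2.3989, 0)  len=0.0885
  (v20,v25,v21) [-+-] → (1.036, -2.3989, 0)–(1.036, -2.35176, 0.0749177)  len=0.0885
  (v21,v25,v26) [-++] → (1.036, -2.35176, 0.0749177)–(1.036, -2.0518, 0.5516)  len=0.5632
  (v21,v26,v22) [-+-] → (1.036, -2.0518, 0.5516)–(1.036, -2.01099, 0.536289)  len=0.0436
  (v22,v26,v27) [-+-] → (1.036, -2.01099, 0.536289)–(1.036, -1.79439, 0.455024)  len=0.2313
  (v24,v28,v29) [--+] → (1.036, -1.79439, -0.455024)–(1.036, -2.0518, -0.5516)  len=0.2749
  (v24,v29,v20) [-+-] → (1.036, -2.0518, -0.5516)–(1.036, -2.07187, -0.519701)  len=0.0377
  (v20,v29,v25) [-++] → (1.036, -2.07187, -0.519701)–(1.036, -2.3989, 0)  len=0.6140
  (v26,v1,v27) [++-] → (1.036, -1.31676, 0.365422)–(1.036, -1.79439, 0.455024)  len=0.4860
  (v27,v1,v2) [-++] → (1.036, -1.31676, 0.365422)–(1.036, -1.18606, 0.3409)  len=0.1330
  (v27,v2,v28) [-+-] → (1.036, -1.18606, 0.3409)–(1.036, -1.18606, -0.201751)  len=0.5427
  (v28,v2,v3) [-++] → (1.036, -1.18606, -0.201751)–(1.036, -1.18606, -0.3409)  len=0.1391
  (v28,v3,v29) [-++] → (1.036, -1.18606, -0.3409)–(1.036, -1.79439, -0.455024)  len=0.6189

Chained into 2 loop(s):
  loop 1: 12 segments, perimeter = 3.7730
  loop 2: 12 segments, perimeter = 3.7730
Total perimeter = 7.546


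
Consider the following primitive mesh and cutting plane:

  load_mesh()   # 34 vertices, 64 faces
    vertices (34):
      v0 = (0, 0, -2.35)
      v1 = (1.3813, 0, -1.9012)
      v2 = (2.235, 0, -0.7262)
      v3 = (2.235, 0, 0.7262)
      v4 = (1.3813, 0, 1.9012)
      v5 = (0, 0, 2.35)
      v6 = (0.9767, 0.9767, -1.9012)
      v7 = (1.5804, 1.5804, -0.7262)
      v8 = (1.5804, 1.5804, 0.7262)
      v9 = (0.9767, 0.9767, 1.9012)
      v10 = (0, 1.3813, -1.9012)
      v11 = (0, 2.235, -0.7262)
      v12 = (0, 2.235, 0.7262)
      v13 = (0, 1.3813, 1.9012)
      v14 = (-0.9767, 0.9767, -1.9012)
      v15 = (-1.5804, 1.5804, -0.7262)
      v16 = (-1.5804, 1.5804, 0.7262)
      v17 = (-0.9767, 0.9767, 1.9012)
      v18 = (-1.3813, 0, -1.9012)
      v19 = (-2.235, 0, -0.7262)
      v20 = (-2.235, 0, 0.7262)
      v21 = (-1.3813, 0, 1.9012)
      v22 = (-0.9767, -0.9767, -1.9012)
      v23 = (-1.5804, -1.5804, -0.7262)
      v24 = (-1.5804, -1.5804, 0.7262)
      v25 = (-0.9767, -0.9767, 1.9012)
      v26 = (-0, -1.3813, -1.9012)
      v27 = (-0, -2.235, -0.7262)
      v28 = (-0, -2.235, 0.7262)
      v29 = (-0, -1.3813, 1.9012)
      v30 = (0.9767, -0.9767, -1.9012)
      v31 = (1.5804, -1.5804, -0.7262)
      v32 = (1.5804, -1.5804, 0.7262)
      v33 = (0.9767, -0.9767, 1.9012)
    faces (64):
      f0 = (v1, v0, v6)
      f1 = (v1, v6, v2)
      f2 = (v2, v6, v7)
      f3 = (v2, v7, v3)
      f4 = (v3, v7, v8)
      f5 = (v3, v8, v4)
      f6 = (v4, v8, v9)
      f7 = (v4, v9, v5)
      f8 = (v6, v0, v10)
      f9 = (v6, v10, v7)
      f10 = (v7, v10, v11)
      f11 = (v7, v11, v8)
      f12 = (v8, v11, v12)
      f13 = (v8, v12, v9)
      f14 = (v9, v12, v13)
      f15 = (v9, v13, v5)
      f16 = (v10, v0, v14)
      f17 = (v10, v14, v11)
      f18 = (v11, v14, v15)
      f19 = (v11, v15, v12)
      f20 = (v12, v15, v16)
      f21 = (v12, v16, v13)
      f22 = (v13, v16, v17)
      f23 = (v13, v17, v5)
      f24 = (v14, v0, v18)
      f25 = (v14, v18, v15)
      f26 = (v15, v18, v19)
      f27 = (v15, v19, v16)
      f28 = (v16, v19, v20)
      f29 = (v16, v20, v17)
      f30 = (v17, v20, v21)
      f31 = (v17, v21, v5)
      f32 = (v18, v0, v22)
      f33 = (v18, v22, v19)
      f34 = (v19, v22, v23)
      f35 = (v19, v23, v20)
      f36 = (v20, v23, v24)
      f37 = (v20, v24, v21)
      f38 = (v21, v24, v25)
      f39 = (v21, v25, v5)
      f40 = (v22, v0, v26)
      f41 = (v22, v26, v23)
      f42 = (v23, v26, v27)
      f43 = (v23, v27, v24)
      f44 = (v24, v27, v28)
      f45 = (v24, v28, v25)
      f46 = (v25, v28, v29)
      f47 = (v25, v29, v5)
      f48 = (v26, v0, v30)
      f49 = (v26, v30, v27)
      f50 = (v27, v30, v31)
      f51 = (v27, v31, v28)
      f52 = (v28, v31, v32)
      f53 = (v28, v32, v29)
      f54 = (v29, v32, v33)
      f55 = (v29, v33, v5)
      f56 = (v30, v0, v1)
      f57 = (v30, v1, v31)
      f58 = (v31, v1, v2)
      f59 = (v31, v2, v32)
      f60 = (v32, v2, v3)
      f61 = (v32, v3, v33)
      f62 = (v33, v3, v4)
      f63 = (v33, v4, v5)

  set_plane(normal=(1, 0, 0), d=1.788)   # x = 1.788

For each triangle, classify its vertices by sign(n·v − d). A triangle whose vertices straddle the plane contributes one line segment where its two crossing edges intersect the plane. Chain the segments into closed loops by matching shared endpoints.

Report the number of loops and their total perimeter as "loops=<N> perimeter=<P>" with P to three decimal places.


Straddling triangles (10 of 64):
  (v1,v6,v2) [--+] → (1.788, 0.346964, -1.14361)–(1.788, 0, -1.34143)  len=0.3994
  (v2,v6,v7) [+--] → (1.788, 0.346964, -1.14361)–(1.788, 1.07919, -0.7262)  len=0.8428
  (v2,v7,v3) [+-+] → (1.788, 1.07919, -0.7262)–(1.788, 1.07919, -0.265586)  len=0.4606
  (v3,v7,v8) [+--] → (1.788, 1.07919, -0.265586)–(1.788, 1.07919, 0.7262)  len=0.9918
  (v3,v8,v4) [+--] → (1.788, 1.07919, 0.7262)–(1.788, 0, 1.34143)  len=1.2422
  (v31,v1,v2) [--+] → (1.788, 0, -1.34143)–(1.788, -1.07919, -0.7262)  len=1.2422
  (v31,v2,v32) [-+-] → (1.788, -1.07919, -0.7262)–(1.788, -1.07919, 0.265586)  len=0.9918
  (v32,v2,v3) [-++] → (1.788, -1.07919, 0.265586)–(1.788, -1.07919, 0.7262)  len=0.4606
  (v32,v3,v33) [-+-] → (1.788, -1.07919, 0.7262)–(1.788, -0.346964, 1.14361)  len=0.8428
  (v33,v3,v4) [-+-] → (1.788, -0.346964, 1.14361)–(1.788, 0, 1.34143)  len=0.3994

Chained into 1 loop(s):
  loop 1: 10 segments, perimeter = 7.8738
Total perimeter = 7.874

loops=1 perimeter=7.874
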